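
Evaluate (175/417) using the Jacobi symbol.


Compute (175/417) via quadratic reciprocity:
  reciprocity: (175/417) -> +(417/175)
  reduce: (67/175)
  reciprocity: (67/175) -> -(175/67)
  reduce: (41/67)
  reciprocity: (41/67) -> +(67/41)
  reduce: (26/41)
  pull out 2: (2/41) = +1  (since 41 mod 8 = 1)
  reciprocity: (13/41) -> +(41/13)
  reduce: (2/13)
  pull out 2: (2/13) = -1  (since 13 mod 8 = 5)
  (1/13) = 1
Product of signs = 1

1


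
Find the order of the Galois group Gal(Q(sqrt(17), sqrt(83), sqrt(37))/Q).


The 3 square roots of distinct primes are multiplicatively independent over Q,
so [K:Q] = 2^3 and Gal(K/Q) is isomorphic to (Z/2Z)^3.
|Gal| = 2^3 = 8

8


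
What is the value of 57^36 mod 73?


p = 73 is prime and the exponent is (p-1)/2 = 36, so by Euler's criterion 57^36 = (57/73) = +1 or -1 mod 73.
Compute by square-and-multiply:
  36 = 32 + 4 (binary 100100)
  Repeated squaring mod 73: 57^1 = 57, 57^2 = 37, 57^4 = 55, 57^8 = 32, 57^16 = 2, 57^32 = 4
  57^36 = 57^32 * 57^4 = 4 * 55 mod 73
    4 * 55 = 220 = 1 mod 73
  57^36 = 1 mod 73
Result 1: 57 is a quadratic residue mod 73.
57^36 mod 73 = 1

1


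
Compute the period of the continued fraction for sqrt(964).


Run the CF algorithm for sqrt(964).
a_0 = floor(sqrt(964)) = 31; set m_0=0, q_0=1.
Recurrence: m' = q*a - m,  q' = (d - m'^2)/q,  a' = floor((a_0 + m')/q').
  step 1: m=31, q=3, a=20
  step 2: m=29, q=41, a=1
  step 3: m=12, q=20, a=2
  step 4: m=28, q=9, a=6
  step 5: m=26, q=32, a=1
  step 6: m=6, q=29, a=1
  step 7: m=23, q=15, a=3
  step 8: m=22, q=32, a=1
  step 9: m=10, q=27, a=1
  step 10: m=17, q=25, a=1
  step 11: m=8, q=36, a=1
  step 12: m=28, q=5, a=11
  step 13: m=27, q=47, a=1
  step 14: m=20, q=12, a=4
  step 15: m=28, q=15, a=3
  step 16: m=17, q=45, a=1
  step 17: m=28, q=4, a=14
  step 18: m=28, q=45, a=1
  step 19: m=17, q=15, a=3
  step 20: m=28, q=12, a=4
  step 21: m=20, q=47, a=1
  step 22: m=27, q=5, a=11
  step 23: m=28, q=36, a=1
  step 24: m=8, q=25, a=1
  step 25: m=17, q=27, a=1
  step 26: m=10, q=32, a=1
  step 27: m=22, q=15, a=3
  step 28: m=23, q=29, a=1
  step 29: m=6, q=32, a=1
  step 30: m=26, q=9, a=6
  step 31: m=28, q=20, a=2
  step 32: m=12, q=41, a=1
  step 33: m=29, q=3, a=20
  step 34: m=31, q=1, a=62
a_34 = 2*a_0 = 62, so the period closes here.
sqrt(964) = [31; 20, 1, 2, 6, 1, 1, 3, 1, 1, 1, 1, 11, 1, 4, 3, 1, 14, 1, 3, 4, 1, 11, 1, 1, 1, 1, 3, 1, 1, 6, 2, 1, 20, 62]
Period length = 34

34


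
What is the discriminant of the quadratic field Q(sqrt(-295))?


For K = Q(sqrt(d)) with d squarefree: disc(K) = d if d = 1 mod 4, and disc(K) = 4d if d = 2 or 3 mod 4.
Here d = -295, and d mod 4 = 1.
d = 1 mod 4 (O_K = Z[(1+sqrt(d))/2]), so disc(K) = d = -295

-295


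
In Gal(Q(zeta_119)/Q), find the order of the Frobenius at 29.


The Frobenius at p in Gal(Q(zeta_n)/Q) = (Z/nZ)* is the class of p, so its order is ord_119(29), the smallest k >= 1 with 29^k = 1 mod 119.
n = 119 = 7 * 17, phi(119) = 96; the order divides phi(n).
Divisors of 96: 1, 2, 3, 4, 6, 8, 12, 16, 24, 32, 48, 96
Repeated squaring mod 119: 29^1 = 29, 29^2 = 8, 29^4 = 64, 29^8 = 50, 29^16 = 1, 29^32 = 1, 29^64 = 1
Test divisors in increasing order:
  k=1: 29^1 = 29 mod 119
  k=2: 29^2 = 8 mod 119
  k=3: 29^3 = 8 * 29 = 113 mod 119
  k=4: 29^4 = 64 mod 119
  k=6: 29^6 = 64 * 8 = 36 mod 119
  k=8: 29^8 = 50 mod 119
  k=12: 29^12 = 50 * 64 = 106 mod 119
  k=16: 29^16 = 1 mod 119  <- first divisor giving 1
Order = 16

16


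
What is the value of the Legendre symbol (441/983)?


p = 983 is prime, so compute (441/983) with the reciprocity algorithm (Jacobi-symbol steps: pull out 2s via (2/n), flip via reciprocity, reduce):
  reciprocity: (441/983) -> +(983/441)
  reduce: (101/441)
  reciprocity: (101/441) -> +(441/101)
  reduce: (37/101)
  reciprocity: (37/101) -> +(101/37)
  reduce: (27/37)
  reciprocity: (27/37) -> +(37/27)
  reduce: (10/27)
  pull out 2: (2/27) = -1  (since 27 mod 8 = 3)
  reciprocity: (5/27) -> +(27/5)
  reduce: (2/5)
  pull out 2: (2/5) = -1  (since 5 mod 8 = 5)
  (1/5) = 1
Product of signs = 1
(441/983) = 1

1


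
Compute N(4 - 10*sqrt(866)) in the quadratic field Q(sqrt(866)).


N(a + b*sqrt(d)) = a^2 - d*b^2
= (4)^2 - (866)*(-10)^2
= 16 - 86600
= -86584

-86584


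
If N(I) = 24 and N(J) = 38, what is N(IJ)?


N(IJ) = N(I) * N(J)
= 24 * 38
= 912

912


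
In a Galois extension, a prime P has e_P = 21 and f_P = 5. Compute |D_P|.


|D_P| = e * f
= 21 * 5
= 105

105


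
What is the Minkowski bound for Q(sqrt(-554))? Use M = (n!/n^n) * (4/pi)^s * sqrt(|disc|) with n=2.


d = -554, d mod 4 = 2, so disc(K) = 4d = -2216; |disc(K)| = 2216
Imaginary quadratic field, so n = 2, s = r2 = 1, r1 = 0
M = (n!/n^n) * (4/pi)^s * sqrt(|disc(K)|) = (2!/2^2) * (4/pi)^1 * sqrt(2216)
= 0.5 * 1.273240 * 47.074409
= 29.9685

29.9685


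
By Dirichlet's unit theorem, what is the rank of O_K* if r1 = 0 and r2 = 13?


By Dirichlet's unit theorem:
rank = r1 + r2 - 1
= 0 + 13 - 1
= 12

12


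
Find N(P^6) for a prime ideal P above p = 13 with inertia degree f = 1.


N(P^a) = p^(a*f)
= 13^(6*1)
= 13^6
= 4826809

4826809


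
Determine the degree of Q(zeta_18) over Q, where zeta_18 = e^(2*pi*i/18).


The degree equals Euler's totient phi(18).
18 = 2 * 3^2
phi(18) = 6

6


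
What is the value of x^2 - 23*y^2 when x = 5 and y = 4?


x^2 - d*y^2
= 5^2 - 23*4^2
= 25 - 368
= -343

-343


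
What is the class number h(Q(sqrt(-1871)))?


K = Q(sqrt(-1871)). d mod 4 = 1, so D = disc(K) = d = -1871
h(K) equals the number of primitive reduced positive-definite forms (a, b, c) = a*x^2 + b*x*y + c*y^2 with b^2 - 4ac = D,
where reduced means |b| <= a <= c, with b >= 0 whenever |b| = a or a = c, and primitive means gcd(a, b, c) = 1.
Reduced forces 3a^2 <= |D| = 1871, so 1 <= a <= 24; b must have the parity of D, and c = (b^2 - D)/(4a) must be an integer >= a.
Enumerate a = 1..24, b in [-a, a]:
  a=1: (1, 1, 468)  [1]
  a=2: (2, -1, 234), (2, 1, 234)  [2]
  a=3: (3, -1, 156), (3, 1, 156)  [2]
  a=4: (4, -1, 117), (4, 1, 117)  [2]
  a=5: (5, -3, 94), (5, 3, 94)  [2]
  a=6: (6, -5, 79), (6, -1, 78), (6, 1, 78), (6, 5, 79)  [4]
  a=7: none
  a=8: (8, -7, 60), (8, 7, 60)  [2]
  a=9: (9, -1, 52), (9, 1, 52)  [2]
  a=10: (10, -7, 48), (10, -3, 47), (10, 3, 47), (10, 7, 48)  [4]
  a=11: none
  a=12: (12, -7, 40), (12, -1, 39), (12, 1, 39), (12, 7, 40)  [4]
  a=13: (13, -1, 36), (13, 1, 36)  [2]
  a=14: none
  a=15: (15, -13, 34), (15, -7, 32), (15, 7, 32), (15, 13, 34)  [4]
  a=16: (16, -7, 30), (16, 7, 30)  [2]
  a=17: (17, -13, 30), (17, 13, 30)  [2]
  a=18: (18, -17, 30), (18, -1, 26), (18, 1, 26), (18, 17, 30)  [4]
  a=19: none
  a=20: (20, -17, 27), (20, -7, 24), (20, 7, 24), (20, 17, 27)  [4]
  a=21..23: none
  a=24: (24, -23, 25), (24, 23, 25)  [2]
Total reduced forms: 1 + 2 + 2 + 2 + 2 + 4 + 2 + 2 + 4 + 4 + 2 + 4 + 2 + 2 + 4 + 4 + 2 = 45
h = 45

45


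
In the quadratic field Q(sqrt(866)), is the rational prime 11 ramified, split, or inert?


K = Q(sqrt(866)). Since d mod 4 = 2, disc(K) = 3464.
Check p | disc: 3464 mod 11 = 10.
p does not divide disc. Compute Legendre symbol (d/p):
8^((11-1)/2) mod 11 = -1
(d/p) = -1, so p is inert: (p) stays prime with e=1, f=2, g=1.
Therefore p is inert.

inert


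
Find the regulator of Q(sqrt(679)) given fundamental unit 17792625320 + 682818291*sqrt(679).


epsilon = 17792625320 + 682818291*sqrt(679)
= 3.5585e+10
R = ln(3.5585e+10)
= 24.2952

24.2952


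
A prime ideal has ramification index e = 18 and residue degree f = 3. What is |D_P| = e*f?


|D_P| = e * f
= 18 * 3
= 54

54


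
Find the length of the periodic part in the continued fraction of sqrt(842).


Run the CF algorithm for sqrt(842).
a_0 = floor(sqrt(842)) = 29; set m_0=0, q_0=1.
Recurrence: m' = q*a - m,  q' = (d - m'^2)/q,  a' = floor((a_0 + m')/q').
  step 1: m=29, q=1, a=58
a_1 = 2*a_0 = 58, so the period closes here.
sqrt(842) = [29; 58]
Period length = 1

1


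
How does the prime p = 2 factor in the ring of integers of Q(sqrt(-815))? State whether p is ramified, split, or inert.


K = Q(sqrt(-815)). Since d mod 4 = 1, disc(K) = -815.
Check p | disc: -815 mod 2 = 1.
p=2 does not divide disc (d is 1 mod 4). 2 splits iff d = 1 mod 8.
d mod 8 = 1, so (d/2) = 1.
(d/p) = 1, so p splits: (p) = P*P' with e=1, f=1, g=2.
Therefore p is split.

split


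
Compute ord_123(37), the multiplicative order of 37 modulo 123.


We want ord_123(37), the smallest k >= 1 with 37^k = 1 mod 123.
n = 123 = 3 * 41, phi(123) = 80; the order divides phi(n).
Divisors of 80: 1, 2, 4, 5, 8, 10, 16, 20, 40, 80
Repeated squaring mod 123: 37^1 = 37, 37^2 = 16, 37^4 = 10, 37^8 = 100, 37^16 = 37, 37^32 = 16, 37^64 = 10
Test divisors in increasing order:
  k=1: 37^1 = 37 mod 123
  k=2: 37^2 = 16 mod 123
  k=4: 37^4 = 10 mod 123
  k=5: 37^5 = 10 * 37 = 1 mod 123  <- first divisor giving 1
Order = 5

5


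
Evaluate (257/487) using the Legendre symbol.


p = 487 is prime, so compute (257/487) with the reciprocity algorithm (Jacobi-symbol steps: pull out 2s via (2/n), flip via reciprocity, reduce):
  reciprocity: (257/487) -> +(487/257)
  reduce: (230/257)
  pull out 2: (2/257) = +1  (since 257 mod 8 = 1)
  reciprocity: (115/257) -> +(257/115)
  reduce: (27/115)
  reciprocity: (27/115) -> -(115/27)
  reduce: (7/27)
  reciprocity: (7/27) -> -(27/7)
  reduce: (6/7)
  pull out 2: (2/7) = +1  (since 7 mod 8 = 7)
  reciprocity: (3/7) -> -(7/3)
  reduce: (1/3)
  (1/3) = 1
Product of signs = -1
(257/487) = -1

-1


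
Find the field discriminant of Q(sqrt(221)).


For K = Q(sqrt(d)) with d squarefree: disc(K) = d if d = 1 mod 4, and disc(K) = 4d if d = 2 or 3 mod 4.
Here d = 221, and d mod 4 = 1.
d = 1 mod 4 (O_K = Z[(1+sqrt(d))/2]), so disc(K) = d = 221

221


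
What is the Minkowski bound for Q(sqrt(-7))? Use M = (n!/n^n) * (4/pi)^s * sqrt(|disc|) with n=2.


d = -7, d mod 4 = 1, so disc(K) = d = -7; |disc(K)| = 7
Imaginary quadratic field, so n = 2, s = r2 = 1, r1 = 0
M = (n!/n^n) * (4/pi)^s * sqrt(|disc(K)|) = (2!/2^2) * (4/pi)^1 * sqrt(7)
= 0.5 * 1.273240 * 2.645751
= 1.6843

1.6843


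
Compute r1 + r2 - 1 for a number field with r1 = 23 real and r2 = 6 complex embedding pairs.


By Dirichlet's unit theorem:
rank = r1 + r2 - 1
= 23 + 6 - 1
= 28

28


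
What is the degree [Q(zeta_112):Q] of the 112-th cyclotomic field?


The degree equals Euler's totient phi(112).
112 = 2^4 * 7
phi(112) = 48

48


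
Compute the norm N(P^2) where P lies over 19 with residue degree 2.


N(P^a) = p^(a*f)
= 19^(2*2)
= 19^4
= 130321

130321


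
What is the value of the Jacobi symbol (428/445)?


Compute (428/445) via quadratic reciprocity:
  pull out 2: (2/445) = -1  (since 445 mod 8 = 5)
  pull out 2: (2/445) = -1  (since 445 mod 8 = 5)
  reciprocity: (107/445) -> +(445/107)
  reduce: (17/107)
  reciprocity: (17/107) -> +(107/17)
  reduce: (5/17)
  reciprocity: (5/17) -> +(17/5)
  reduce: (2/5)
  pull out 2: (2/5) = -1  (since 5 mod 8 = 5)
  (1/5) = 1
Product of signs = -1

-1


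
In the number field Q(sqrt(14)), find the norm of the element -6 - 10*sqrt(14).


N(a + b*sqrt(d)) = a^2 - d*b^2
= (-6)^2 - (14)*(-10)^2
= 36 - 1400
= -1364

-1364


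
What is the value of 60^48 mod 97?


p = 97 is prime and the exponent is (p-1)/2 = 48, so by Euler's criterion 60^48 = (60/97) = +1 or -1 mod 97.
Compute by square-and-multiply:
  48 = 32 + 16 (binary 110000)
  Repeated squaring mod 97: 60^1 = 60, 60^2 = 11, 60^4 = 24, 60^8 = 91, 60^16 = 36, 60^32 = 35
  60^48 = 60^32 * 60^16 = 35 * 36 mod 97
    35 * 36 = 1260 = 96 mod 97
  60^48 = 96 mod 97
Result 96 = p - 1 = -1 mod 97: 60 is a quadratic non-residue mod 97. As a residue in [0, p-1] the value is 96.
60^48 mod 97 = 96

96


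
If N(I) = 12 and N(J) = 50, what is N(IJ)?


N(IJ) = N(I) * N(J)
= 12 * 50
= 600

600


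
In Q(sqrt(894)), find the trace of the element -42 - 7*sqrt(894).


Tr(a + b*sqrt(d)) = (a + b*sqrt(d)) + (a - b*sqrt(d)) = 2a
= 2 * (-42)
= -84

-84


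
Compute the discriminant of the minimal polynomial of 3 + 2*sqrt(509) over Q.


The element 3 + 2*sqrt(509) has minimal polynomial:
x^2 - 6*x - 2027
Discriminant = (-6)^2 - 4*(-2027)
= 36 + 8108
= 8144

8144


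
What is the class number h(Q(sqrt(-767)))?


K = Q(sqrt(-767)). d mod 4 = 1, so D = disc(K) = d = -767
h(K) equals the number of primitive reduced positive-definite forms (a, b, c) = a*x^2 + b*x*y + c*y^2 with b^2 - 4ac = D,
where reduced means |b| <= a <= c, with b >= 0 whenever |b| = a or a = c, and primitive means gcd(a, b, c) = 1.
Reduced forces 3a^2 <= |D| = 767, so 1 <= a <= 15; b must have the parity of D, and c = (b^2 - D)/(4a) must be an integer >= a.
Enumerate a = 1..15, b in [-a, a]:
  a=1: (1, 1, 192)  [1]
  a=2: (2, -1, 96), (2, 1, 96)  [2]
  a=3: (3, -1, 64), (3, 1, 64)  [2]
  a=4: (4, -1, 48), (4, 1, 48)  [2]
  a=5: none
  a=6: (6, -5, 33), (6, -1, 32), (6, 1, 32), (6, 5, 33)  [4]
  a=7: none
  a=8: (8, -1, 24), (8, 1, 24)  [2]
  a=9: (9, -5, 22), (9, 5, 22)  [2]
  a=10: none
  a=11: (11, -5, 18), (11, 5, 18)  [2]
  a=12: (12, -7, 17), (12, -1, 16), (12, 1, 16), (12, 7, 17)  [4]
  a=13: (13, 13, 18)  [1]
  a=14..15: none
Total reduced forms: 1 + 2 + 2 + 2 + 4 + 2 + 2 + 2 + 4 + 1 = 22
h = 22

22


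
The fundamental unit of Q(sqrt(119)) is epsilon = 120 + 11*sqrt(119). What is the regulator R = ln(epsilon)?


epsilon = 120 + 11*sqrt(119)
= 239.9958
R = ln(239.9958)
= 5.4806

5.4806


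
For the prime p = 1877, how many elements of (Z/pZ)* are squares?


For prime p, the number of non-zero quadratic residues is (p-1)/2.
= (1877-1)/2
= 938

938


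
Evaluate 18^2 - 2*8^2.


x^2 - d*y^2
= 18^2 - 2*8^2
= 324 - 128
= 196

196


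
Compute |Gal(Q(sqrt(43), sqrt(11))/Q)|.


The 2 square roots of distinct primes are multiplicatively independent over Q,
so [K:Q] = 2^2 and Gal(K/Q) is isomorphic to (Z/2Z)^2.
|Gal| = 2^2 = 4

4


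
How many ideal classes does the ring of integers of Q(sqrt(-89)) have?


K = Q(sqrt(-89)). d mod 4 = 3, so D = disc(K) = 4d = -356
h(K) equals the number of primitive reduced positive-definite forms (a, b, c) = a*x^2 + b*x*y + c*y^2 with b^2 - 4ac = D,
where reduced means |b| <= a <= c, with b >= 0 whenever |b| = a or a = c, and primitive means gcd(a, b, c) = 1.
Reduced forces 3a^2 <= |D| = 356, so 1 <= a <= 10; b must have the parity of D, and c = (b^2 - D)/(4a) must be an integer >= a.
Enumerate a = 1..10, b in [-a, a]:
  a=1: (1, 0, 89)  [1]
  a=2: (2, 2, 45)  [1]
  a=3: (3, -2, 30), (3, 2, 30)  [2]
  a=4: none
  a=5: (5, -2, 18), (5, 2, 18)  [2]
  a=6: (6, -2, 15), (6, 2, 15)  [2]
  a=7: (7, -6, 14), (7, 6, 14)  [2]
  a=8: none
  a=9: (9, -2, 10), (9, 2, 10)  [2]
  a=10: none
Total reduced forms: 1 + 1 + 2 + 2 + 2 + 2 + 2 = 12
h = 12

12


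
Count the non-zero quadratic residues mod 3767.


For prime p, the number of non-zero quadratic residues is (p-1)/2.
= (3767-1)/2
= 1883

1883


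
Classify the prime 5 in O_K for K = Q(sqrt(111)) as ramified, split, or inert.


K = Q(sqrt(111)). Since d mod 4 = 3, disc(K) = 444.
Check p | disc: 444 mod 5 = 4.
p does not divide disc. Compute Legendre symbol (d/p):
1^((5-1)/2) mod 5 = 1
(d/p) = 1, so p splits: (p) = P*P' with e=1, f=1, g=2.
Therefore p is split.

split


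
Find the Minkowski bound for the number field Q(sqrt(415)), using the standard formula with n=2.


d = 415, d mod 4 = 3, so disc(K) = 4d = 1660; |disc(K)| = 1660
Real quadratic field, so n = 2, s = r2 = 0, r1 = 2
M = (n!/n^n) * (4/pi)^s * sqrt(|disc(K)|) = (2!/2^2) * (4/pi)^0 * sqrt(1660)
= 0.5 * 1.000000 * 40.743098
= 20.3715

20.3715


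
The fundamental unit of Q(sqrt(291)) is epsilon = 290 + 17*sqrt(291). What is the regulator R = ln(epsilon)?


epsilon = 290 + 17*sqrt(291)
= 579.9983
R = ln(579.9983)
= 6.3630

6.3630


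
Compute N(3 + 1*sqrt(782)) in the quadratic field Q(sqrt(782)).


N(a + b*sqrt(d)) = a^2 - d*b^2
= (3)^2 - (782)*(1)^2
= 9 - 782
= -773

-773


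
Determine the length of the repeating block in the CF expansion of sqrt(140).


Run the CF algorithm for sqrt(140).
a_0 = floor(sqrt(140)) = 11; set m_0=0, q_0=1.
Recurrence: m' = q*a - m,  q' = (d - m'^2)/q,  a' = floor((a_0 + m')/q').
  step 1: m=11, q=19, a=1
  step 2: m=8, q=4, a=4
  step 3: m=8, q=19, a=1
  step 4: m=11, q=1, a=22
a_4 = 2*a_0 = 22, so the period closes here.
sqrt(140) = [11; 1, 4, 1, 22]
Period length = 4

4


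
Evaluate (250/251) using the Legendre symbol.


p = 251 is prime, so compute (250/251) with the reciprocity algorithm (Jacobi-symbol steps: pull out 2s via (2/n), flip via reciprocity, reduce):
  pull out 2: (2/251) = -1  (since 251 mod 8 = 3)
  reciprocity: (125/251) -> +(251/125)
  reduce: (1/125)
  (1/125) = 1
Product of signs = -1
(250/251) = -1

-1


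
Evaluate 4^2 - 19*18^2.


x^2 - d*y^2
= 4^2 - 19*18^2
= 16 - 6156
= -6140

-6140


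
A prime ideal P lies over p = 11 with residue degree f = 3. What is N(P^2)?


N(P^a) = p^(a*f)
= 11^(2*3)
= 11^6
= 1771561

1771561


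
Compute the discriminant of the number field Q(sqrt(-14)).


For K = Q(sqrt(d)) with d squarefree: disc(K) = d if d = 1 mod 4, and disc(K) = 4d if d = 2 or 3 mod 4.
Here d = -14, and d mod 4 = 2.
d = 2 mod 4, not 1 (O_K = Z[sqrt(d)]), so disc(K) = 4d = 4 * (-14) = -56

-56


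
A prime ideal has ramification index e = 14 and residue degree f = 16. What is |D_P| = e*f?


|D_P| = e * f
= 14 * 16
= 224

224


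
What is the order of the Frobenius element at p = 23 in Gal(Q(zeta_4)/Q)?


The Frobenius at p in Gal(Q(zeta_n)/Q) = (Z/nZ)* is the class of p, so its order is ord_4(23), the smallest k >= 1 with 23^k = 1 mod 4.
n = 4 = 2^2, phi(4) = 2; the order divides phi(n).
Divisors of 2: 1, 2
Repeated squaring mod 4: 23^1 = 3, 23^2 = 1
Test divisors in increasing order:
  k=1: 23^1 = 3 mod 4
  k=2: 23^2 = 1 mod 4  <- first divisor giving 1
Order = 2

2


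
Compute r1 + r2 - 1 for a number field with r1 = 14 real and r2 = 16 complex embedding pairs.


By Dirichlet's unit theorem:
rank = r1 + r2 - 1
= 14 + 16 - 1
= 29

29


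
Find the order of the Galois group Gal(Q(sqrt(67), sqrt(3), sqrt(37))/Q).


The 3 square roots of distinct primes are multiplicatively independent over Q,
so [K:Q] = 2^3 and Gal(K/Q) is isomorphic to (Z/2Z)^3.
|Gal| = 2^3 = 8

8


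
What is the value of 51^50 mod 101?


p = 101 is prime and the exponent is (p-1)/2 = 50, so by Euler's criterion 51^50 = (51/101) = +1 or -1 mod 101.
Compute by square-and-multiply:
  50 = 32 + 16 + 2 (binary 110010)
  Repeated squaring mod 101: 51^1 = 51, 51^2 = 76, 51^4 = 19, 51^8 = 58, 51^16 = 31, 51^32 = 52
  51^50 = 51^32 * 51^16 * 51^2 = 52 * 31 * 76 mod 101
    52 * 31 = 1612 = 97 mod 101
    97 * 76 = 7372 = 100 mod 101
  51^50 = 100 mod 101
Result 100 = p - 1 = -1 mod 101: 51 is a quadratic non-residue mod 101. As a residue in [0, p-1] the value is 100.
51^50 mod 101 = 100

100


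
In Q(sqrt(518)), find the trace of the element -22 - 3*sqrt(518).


Tr(a + b*sqrt(d)) = (a + b*sqrt(d)) + (a - b*sqrt(d)) = 2a
= 2 * (-22)
= -44

-44


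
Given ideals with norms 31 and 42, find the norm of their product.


N(IJ) = N(I) * N(J)
= 31 * 42
= 1302

1302


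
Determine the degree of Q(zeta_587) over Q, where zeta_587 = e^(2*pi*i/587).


The degree equals Euler's totient phi(587).
587 = 587
phi(587) = 586

586


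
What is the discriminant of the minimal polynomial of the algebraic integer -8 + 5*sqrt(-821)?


The element -8 + 5*sqrt(-821) has minimal polynomial:
x^2 + 16*x + 20589
Discriminant = (16)^2 - 4*(20589)
= 256 - 82356
= -82100

-82100


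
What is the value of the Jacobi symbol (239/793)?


Compute (239/793) via quadratic reciprocity:
  reciprocity: (239/793) -> +(793/239)
  reduce: (76/239)
  pull out 2: (2/239) = +1  (since 239 mod 8 = 7)
  pull out 2: (2/239) = +1  (since 239 mod 8 = 7)
  reciprocity: (19/239) -> -(239/19)
  reduce: (11/19)
  reciprocity: (11/19) -> -(19/11)
  reduce: (8/11)
  pull out 2: (2/11) = -1  (since 11 mod 8 = 3)
  pull out 2: (2/11) = -1  (since 11 mod 8 = 3)
  pull out 2: (2/11) = -1  (since 11 mod 8 = 3)
  (1/11) = 1
Product of signs = -1

-1


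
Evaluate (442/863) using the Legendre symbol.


p = 863 is prime, so compute (442/863) with the reciprocity algorithm (Jacobi-symbol steps: pull out 2s via (2/n), flip via reciprocity, reduce):
  pull out 2: (2/863) = +1  (since 863 mod 8 = 7)
  reciprocity: (221/863) -> +(863/221)
  reduce: (200/221)
  pull out 2: (2/221) = -1  (since 221 mod 8 = 5)
  pull out 2: (2/221) = -1  (since 221 mod 8 = 5)
  pull out 2: (2/221) = -1  (since 221 mod 8 = 5)
  reciprocity: (25/221) -> +(221/25)
  reduce: (21/25)
  reciprocity: (21/25) -> +(25/21)
  reduce: (4/21)
  pull out 2: (2/21) = -1  (since 21 mod 8 = 5)
  pull out 2: (2/21) = -1  (since 21 mod 8 = 5)
  (1/21) = 1
Product of signs = -1
(442/863) = -1

-1


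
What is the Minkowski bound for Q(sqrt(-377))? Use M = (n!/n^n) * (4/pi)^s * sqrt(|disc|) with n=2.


d = -377, d mod 4 = 3, so disc(K) = 4d = -1508; |disc(K)| = 1508
Imaginary quadratic field, so n = 2, s = r2 = 1, r1 = 0
M = (n!/n^n) * (4/pi)^s * sqrt(|disc(K)|) = (2!/2^2) * (4/pi)^1 * sqrt(1508)
= 0.5 * 1.273240 * 38.832976
= 24.7218

24.7218


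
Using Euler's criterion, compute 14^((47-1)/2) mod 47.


p = 47 is prime and the exponent is (p-1)/2 = 23, so by Euler's criterion 14^23 = (14/47) = +1 or -1 mod 47.
Compute by square-and-multiply:
  23 = 16 + 4 + 2 + 1 (binary 10111)
  Repeated squaring mod 47: 14^1 = 14, 14^2 = 8, 14^4 = 17, 14^8 = 7, 14^16 = 2
  14^23 = 14^16 * 14^4 * 14^2 * 14^1 = 2 * 17 * 8 * 14 mod 47
    2 * 17 = 34 = 34 mod 47
    34 * 8 = 272 = 37 mod 47
    37 * 14 = 518 = 1 mod 47
  14^23 = 1 mod 47
Result 1: 14 is a quadratic residue mod 47.
14^23 mod 47 = 1

1


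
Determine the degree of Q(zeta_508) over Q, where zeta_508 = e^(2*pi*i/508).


The degree equals Euler's totient phi(508).
508 = 2^2 * 127
phi(508) = 252

252


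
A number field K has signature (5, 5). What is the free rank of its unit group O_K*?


By Dirichlet's unit theorem:
rank = r1 + r2 - 1
= 5 + 5 - 1
= 9

9


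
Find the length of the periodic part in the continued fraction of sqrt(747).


Run the CF algorithm for sqrt(747).
a_0 = floor(sqrt(747)) = 27; set m_0=0, q_0=1.
Recurrence: m' = q*a - m,  q' = (d - m'^2)/q,  a' = floor((a_0 + m')/q').
  step 1: m=27, q=18, a=3
  step 2: m=27, q=1, a=54
a_2 = 2*a_0 = 54, so the period closes here.
sqrt(747) = [27; 3, 54]
Period length = 2

2


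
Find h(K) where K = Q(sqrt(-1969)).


K = Q(sqrt(-1969)). d mod 4 = 3, so D = disc(K) = 4d = -7876
h(K) equals the number of primitive reduced positive-definite forms (a, b, c) = a*x^2 + b*x*y + c*y^2 with b^2 - 4ac = D,
where reduced means |b| <= a <= c, with b >= 0 whenever |b| = a or a = c, and primitive means gcd(a, b, c) = 1.
Reduced forces 3a^2 <= |D| = 7876, so 1 <= a <= 51; b must have the parity of D, and c = (b^2 - D)/(4a) must be an integer >= a.
Enumerate a = 1..51, b in [-a, a]:
  a=1: (1, 0, 1969)  [1]
  a=2: (2, 2, 985)  [1]
  a=3..4: none
  a=5: (5, -2, 394), (5, 2, 394)  [2]
  a=6..9: none
  a=10: (10, -2, 197), (10, 2, 197)  [2]
  a=11: (11, 0, 179)  [1]
  a=12..18: none
  a=19: (19, -16, 107), (19, 16, 107)  [2]
  a=20..21: none
  a=22: (22, 22, 95)  [1]
  a=23: (23, -6, 86), (23, 6, 86)  [2]
  a=24: none
  a=25: (25, -18, 82), (25, 18, 82)  [2]
  a=26..37: none
  a=38: (38, -22, 55), (38, 22, 55)  [2]
  a=39..40: none
  a=41: (41, -18, 50), (41, 18, 50)  [2]
  a=42: none
  a=43: (43, -6, 46), (43, 6, 46)  [2]
  a=44..51: none
Total reduced forms: 1 + 1 + 2 + 2 + 1 + 2 + 1 + 2 + 2 + 2 + 2 + 2 = 20
h = 20

20


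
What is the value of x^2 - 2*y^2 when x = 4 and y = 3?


x^2 - d*y^2
= 4^2 - 2*3^2
= 16 - 18
= -2

-2


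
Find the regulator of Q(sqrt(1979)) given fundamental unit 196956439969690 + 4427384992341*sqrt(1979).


epsilon = 196956439969690 + 4427384992341*sqrt(1979)
= 3.9391e+14
R = ln(3.9391e+14)
= 33.6072

33.6072


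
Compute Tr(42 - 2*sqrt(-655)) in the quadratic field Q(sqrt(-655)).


Tr(a + b*sqrt(d)) = (a + b*sqrt(d)) + (a - b*sqrt(d)) = 2a
= 2 * (42)
= 84

84


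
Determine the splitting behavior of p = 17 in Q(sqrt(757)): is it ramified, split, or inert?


K = Q(sqrt(757)). Since d mod 4 = 1, disc(K) = 757.
Check p | disc: 757 mod 17 = 9.
p does not divide disc. Compute Legendre symbol (d/p):
9^((17-1)/2) mod 17 = 1
(d/p) = 1, so p splits: (p) = P*P' with e=1, f=1, g=2.
Therefore p is split.

split


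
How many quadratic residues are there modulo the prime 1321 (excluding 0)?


For prime p, the number of non-zero quadratic residues is (p-1)/2.
= (1321-1)/2
= 660

660


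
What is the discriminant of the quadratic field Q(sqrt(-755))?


For K = Q(sqrt(d)) with d squarefree: disc(K) = d if d = 1 mod 4, and disc(K) = 4d if d = 2 or 3 mod 4.
Here d = -755, and d mod 4 = 1.
d = 1 mod 4 (O_K = Z[(1+sqrt(d))/2]), so disc(K) = d = -755

-755


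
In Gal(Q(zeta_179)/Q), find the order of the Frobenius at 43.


The Frobenius at p in Gal(Q(zeta_n)/Q) = (Z/nZ)* is the class of p, so its order is ord_179(43), the smallest k >= 1 with 43^k = 1 mod 179.
n = 179 = 179, phi(179) = 178; the order divides phi(n).
Divisors of 178: 1, 2, 89, 178
Repeated squaring mod 179: 43^1 = 43, 43^2 = 59, 43^4 = 80, 43^8 = 135, 43^16 = 146, 43^32 = 15, 43^64 = 46, 43^128 = 147
Test divisors in increasing order:
  k=1: 43^1 = 43 mod 179
  k=2: 43^2 = 59 mod 179
  k=89: 43^89 = 46 * 146 * 135 * 43 = 1 mod 179  <- first divisor giving 1
Order = 89

89


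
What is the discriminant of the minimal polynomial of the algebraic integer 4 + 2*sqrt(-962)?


The element 4 + 2*sqrt(-962) has minimal polynomial:
x^2 - 8*x + 3864
Discriminant = (-8)^2 - 4*(3864)
= 64 - 15456
= -15392

-15392


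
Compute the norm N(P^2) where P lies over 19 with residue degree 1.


N(P^a) = p^(a*f)
= 19^(2*1)
= 19^2
= 361

361


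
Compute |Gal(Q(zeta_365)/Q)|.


|Gal(Q(zeta_365)/Q)| = phi(365)
= 288

288


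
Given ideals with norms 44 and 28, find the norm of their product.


N(IJ) = N(I) * N(J)
= 44 * 28
= 1232

1232


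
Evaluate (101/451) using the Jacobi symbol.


Compute (101/451) via quadratic reciprocity:
  reciprocity: (101/451) -> +(451/101)
  reduce: (47/101)
  reciprocity: (47/101) -> +(101/47)
  reduce: (7/47)
  reciprocity: (7/47) -> -(47/7)
  reduce: (5/7)
  reciprocity: (5/7) -> +(7/5)
  reduce: (2/5)
  pull out 2: (2/5) = -1  (since 5 mod 8 = 5)
  (1/5) = 1
Product of signs = 1

1


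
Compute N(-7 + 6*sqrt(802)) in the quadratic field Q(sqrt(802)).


N(a + b*sqrt(d)) = a^2 - d*b^2
= (-7)^2 - (802)*(6)^2
= 49 - 28872
= -28823

-28823


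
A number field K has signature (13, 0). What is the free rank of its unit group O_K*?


By Dirichlet's unit theorem:
rank = r1 + r2 - 1
= 13 + 0 - 1
= 12

12


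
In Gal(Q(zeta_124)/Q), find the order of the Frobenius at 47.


The Frobenius at p in Gal(Q(zeta_n)/Q) = (Z/nZ)* is the class of p, so its order is ord_124(47), the smallest k >= 1 with 47^k = 1 mod 124.
n = 124 = 2^2 * 31, phi(124) = 60; the order divides phi(n).
Divisors of 60: 1, 2, 3, 4, 5, 6, 10, 12, 15, 20, 30, 60
Repeated squaring mod 124: 47^1 = 47, 47^2 = 101, 47^4 = 33, 47^8 = 97, 47^16 = 109, 47^32 = 101
Test divisors in increasing order:
  k=1: 47^1 = 47 mod 124
  k=2: 47^2 = 101 mod 124
  k=3: 47^3 = 101 * 47 = 35 mod 124
  k=4: 47^4 = 33 mod 124
  k=5: 47^5 = 33 * 47 = 63 mod 124
  k=6: 47^6 = 33 * 101 = 109 mod 124
  k=10: 47^10 = 97 * 101 = 1 mod 124  <- first divisor giving 1
Order = 10

10


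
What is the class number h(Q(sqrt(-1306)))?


K = Q(sqrt(-1306)). d mod 4 = 2, so D = disc(K) = 4d = -5224
h(K) equals the number of primitive reduced positive-definite forms (a, b, c) = a*x^2 + b*x*y + c*y^2 with b^2 - 4ac = D,
where reduced means |b| <= a <= c, with b >= 0 whenever |b| = a or a = c, and primitive means gcd(a, b, c) = 1.
Reduced forces 3a^2 <= |D| = 5224, so 1 <= a <= 41; b must have the parity of D, and c = (b^2 - D)/(4a) must be an integer >= a.
Enumerate a = 1..41, b in [-a, a]:
  a=1: (1, 0, 1306)  [1]
  a=2: (2, 0, 653)  [1]
  a=3..4: none
  a=5: (5, -4, 262), (5, 4, 262)  [2]
  a=6..9: none
  a=10: (10, -4, 131), (10, 4, 131)  [2]
  a=11: (11, -10, 121), (11, 10, 121)  [2]
  a=12..18: none
  a=19: (19, -18, 73), (19, 18, 73)  [2]
  a=20..21: none
  a=22: (22, -12, 61), (22, 12, 61)  [2]
  a=23..24: none
  a=25: (25, -24, 58), (25, 24, 58)  [2]
  a=26..28: none
  a=29: (29, -24, 50), (29, 24, 50)  [2]
  a=30..36: none
  a=37: (37, -20, 38), (37, 20, 38)  [2]
  a=38..41: none
Total reduced forms: 1 + 1 + 2 + 2 + 2 + 2 + 2 + 2 + 2 + 2 = 18
h = 18

18


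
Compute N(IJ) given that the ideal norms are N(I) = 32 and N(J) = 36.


N(IJ) = N(I) * N(J)
= 32 * 36
= 1152

1152


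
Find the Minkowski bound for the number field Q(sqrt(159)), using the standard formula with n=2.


d = 159, d mod 4 = 3, so disc(K) = 4d = 636; |disc(K)| = 636
Real quadratic field, so n = 2, s = r2 = 0, r1 = 2
M = (n!/n^n) * (4/pi)^s * sqrt(|disc(K)|) = (2!/2^2) * (4/pi)^0 * sqrt(636)
= 0.5 * 1.000000 * 25.219040
= 12.6095

12.6095


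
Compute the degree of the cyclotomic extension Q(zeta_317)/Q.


The degree equals Euler's totient phi(317).
317 = 317
phi(317) = 316

316


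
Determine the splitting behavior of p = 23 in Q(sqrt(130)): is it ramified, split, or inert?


K = Q(sqrt(130)). Since d mod 4 = 2, disc(K) = 520.
Check p | disc: 520 mod 23 = 14.
p does not divide disc. Compute Legendre symbol (d/p):
15^((23-1)/2) mod 23 = -1
(d/p) = -1, so p is inert: (p) stays prime with e=1, f=2, g=1.
Therefore p is inert.

inert


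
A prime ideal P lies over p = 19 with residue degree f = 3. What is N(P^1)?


N(P^a) = p^(a*f)
= 19^(1*3)
= 19^3
= 6859

6859


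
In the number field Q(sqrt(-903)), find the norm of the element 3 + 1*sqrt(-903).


N(a + b*sqrt(d)) = a^2 - d*b^2
= (3)^2 - (-903)*(1)^2
= 9 + 903
= 912

912


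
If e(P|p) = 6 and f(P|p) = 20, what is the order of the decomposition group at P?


|D_P| = e * f
= 6 * 20
= 120

120


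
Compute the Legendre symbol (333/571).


p = 571 is prime, so compute (333/571) with the reciprocity algorithm (Jacobi-symbol steps: pull out 2s via (2/n), flip via reciprocity, reduce):
  reciprocity: (333/571) -> +(571/333)
  reduce: (238/333)
  pull out 2: (2/333) = -1  (since 333 mod 8 = 5)
  reciprocity: (119/333) -> +(333/119)
  reduce: (95/119)
  reciprocity: (95/119) -> -(119/95)
  reduce: (24/95)
  pull out 2: (2/95) = +1  (since 95 mod 8 = 7)
  pull out 2: (2/95) = +1  (since 95 mod 8 = 7)
  pull out 2: (2/95) = +1  (since 95 mod 8 = 7)
  reciprocity: (3/95) -> -(95/3)
  reduce: (2/3)
  pull out 2: (2/3) = -1  (since 3 mod 8 = 3)
  (1/3) = 1
Product of signs = 1
(333/571) = 1

1


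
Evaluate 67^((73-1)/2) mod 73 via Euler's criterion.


p = 73 is prime and the exponent is (p-1)/2 = 36, so by Euler's criterion 67^36 = (67/73) = +1 or -1 mod 73.
Compute by square-and-multiply:
  36 = 32 + 4 (binary 100100)
  Repeated squaring mod 73: 67^1 = 67, 67^2 = 36, 67^4 = 55, 67^8 = 32, 67^16 = 2, 67^32 = 4
  67^36 = 67^32 * 67^4 = 4 * 55 mod 73
    4 * 55 = 220 = 1 mod 73
  67^36 = 1 mod 73
Result 1: 67 is a quadratic residue mod 73.
67^36 mod 73 = 1

1


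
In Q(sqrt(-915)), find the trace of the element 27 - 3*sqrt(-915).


Tr(a + b*sqrt(d)) = (a + b*sqrt(d)) + (a - b*sqrt(d)) = 2a
= 2 * (27)
= 54

54


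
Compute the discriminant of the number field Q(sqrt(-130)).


For K = Q(sqrt(d)) with d squarefree: disc(K) = d if d = 1 mod 4, and disc(K) = 4d if d = 2 or 3 mod 4.
Here d = -130, and d mod 4 = 2.
d = 2 mod 4, not 1 (O_K = Z[sqrt(d)]), so disc(K) = 4d = 4 * (-130) = -520

-520


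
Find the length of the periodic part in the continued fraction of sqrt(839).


Run the CF algorithm for sqrt(839).
a_0 = floor(sqrt(839)) = 28; set m_0=0, q_0=1.
Recurrence: m' = q*a - m,  q' = (d - m'^2)/q,  a' = floor((a_0 + m')/q').
  step 1: m=28, q=55, a=1
  step 2: m=27, q=2, a=27
  step 3: m=27, q=55, a=1
  step 4: m=28, q=1, a=56
a_4 = 2*a_0 = 56, so the period closes here.
sqrt(839) = [28; 1, 27, 1, 56]
Period length = 4

4


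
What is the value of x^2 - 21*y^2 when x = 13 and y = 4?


x^2 - d*y^2
= 13^2 - 21*4^2
= 169 - 336
= -167

-167


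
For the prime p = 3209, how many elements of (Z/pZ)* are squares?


For prime p, the number of non-zero quadratic residues is (p-1)/2.
= (3209-1)/2
= 1604

1604


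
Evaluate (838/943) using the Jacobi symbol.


Compute (838/943) via quadratic reciprocity:
  pull out 2: (2/943) = +1  (since 943 mod 8 = 7)
  reciprocity: (419/943) -> -(943/419)
  reduce: (105/419)
  reciprocity: (105/419) -> +(419/105)
  reduce: (104/105)
  pull out 2: (2/105) = +1  (since 105 mod 8 = 1)
  pull out 2: (2/105) = +1  (since 105 mod 8 = 1)
  pull out 2: (2/105) = +1  (since 105 mod 8 = 1)
  reciprocity: (13/105) -> +(105/13)
  reduce: (1/13)
  (1/13) = 1
Product of signs = -1

-1


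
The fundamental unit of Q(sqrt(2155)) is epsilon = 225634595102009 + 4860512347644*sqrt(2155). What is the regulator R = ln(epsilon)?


epsilon = 225634595102009 + 4860512347644*sqrt(2155)
= 4.5127e+14
R = ln(4.5127e+14)
= 33.7431

33.7431


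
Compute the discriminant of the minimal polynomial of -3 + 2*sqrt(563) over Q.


The element -3 + 2*sqrt(563) has minimal polynomial:
x^2 + 6*x - 2243
Discriminant = (6)^2 - 4*(-2243)
= 36 + 8972
= 9008

9008


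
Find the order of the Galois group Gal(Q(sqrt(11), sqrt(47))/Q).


The 2 square roots of distinct primes are multiplicatively independent over Q,
so [K:Q] = 2^2 and Gal(K/Q) is isomorphic to (Z/2Z)^2.
|Gal| = 2^2 = 4

4


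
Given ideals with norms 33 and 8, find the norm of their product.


N(IJ) = N(I) * N(J)
= 33 * 8
= 264

264


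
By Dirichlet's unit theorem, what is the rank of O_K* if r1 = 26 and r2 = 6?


By Dirichlet's unit theorem:
rank = r1 + r2 - 1
= 26 + 6 - 1
= 31

31


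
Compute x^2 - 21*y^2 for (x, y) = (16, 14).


x^2 - d*y^2
= 16^2 - 21*14^2
= 256 - 4116
= -3860

-3860


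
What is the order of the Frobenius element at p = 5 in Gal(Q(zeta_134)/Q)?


The Frobenius at p in Gal(Q(zeta_n)/Q) = (Z/nZ)* is the class of p, so its order is ord_134(5), the smallest k >= 1 with 5^k = 1 mod 134.
n = 134 = 2 * 67, phi(134) = 66; the order divides phi(n).
Divisors of 66: 1, 2, 3, 6, 11, 22, 33, 66
Repeated squaring mod 134: 5^1 = 5, 5^2 = 25, 5^4 = 89, 5^8 = 15, 5^16 = 91, 5^32 = 107, 5^64 = 59
Test divisors in increasing order:
  k=1: 5^1 = 5 mod 134
  k=2: 5^2 = 25 mod 134
  k=3: 5^3 = 25 * 5 = 125 mod 134
  k=6: 5^6 = 89 * 25 = 81 mod 134
  k=11: 5^11 = 15 * 25 * 5 = 133 mod 134
  k=22: 5^22 = 91 * 89 * 25 = 1 mod 134  <- first divisor giving 1
Order = 22

22


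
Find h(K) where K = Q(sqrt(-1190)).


K = Q(sqrt(-1190)). d mod 4 = 2, so D = disc(K) = 4d = -4760
h(K) equals the number of primitive reduced positive-definite forms (a, b, c) = a*x^2 + b*x*y + c*y^2 with b^2 - 4ac = D,
where reduced means |b| <= a <= c, with b >= 0 whenever |b| = a or a = c, and primitive means gcd(a, b, c) = 1.
Reduced forces 3a^2 <= |D| = 4760, so 1 <= a <= 39; b must have the parity of D, and c = (b^2 - D)/(4a) must be an integer >= a.
Enumerate a = 1..39, b in [-a, a]:
  a=1: (1, 0, 1190)  [1]
  a=2: (2, 0, 595)  [1]
  a=3: (3, -2, 397), (3, 2, 397)  [2]
  a=4: none
  a=5: (5, 0, 238)  [1]
  a=6: (6, -4, 199), (6, 4, 199)  [2]
  a=7: (7, 0, 170)  [1]
  a=8: none
  a=9: (9, -8, 134), (9, 8, 134)  [2]
  a=10: (10, 0, 119)  [1]
  a=11: (11, -6, 109), (11, 6, 109)  [2]
  a=12..13: none
  a=14: (14, 0, 85)  [1]
  a=15: (15, -10, 81), (15, 10, 81)  [2]
  a=16: none
  a=17: (17, 0, 70)  [1]
  a=18: (18, -8, 67), (18, 8, 67)  [2]
  a=19: (19, -16, 66), (19, 16, 66)  [2]
  a=20: none
  a=21: (21, -14, 59), (21, 14, 59)  [2]
  a=22: (22, -16, 57), (22, 16, 57)  [2]
  a=23: (23, -22, 57), (23, 22, 57)  [2]
  a=24..26: none
  a=27: (27, -10, 45), (27, 10, 45)  [2]
  a=28: none
  a=29: (29, -24, 46), (29, 24, 46)  [2]
  a=30: (30, -20, 43), (30, 20, 43)  [2]
  a=31: (31, -18, 41), (31, 18, 41)  [2]
  a=32: none
  a=33: (33, -28, 42), (33, -16, 38), (33, 16, 38), (33, 28, 42)  [4]
  a=34: (34, 0, 35)  [1]
  a=35..39: none
Total reduced forms: 1 + 1 + 2 + 1 + 2 + 1 + 2 + 1 + 2 + 1 + 2 + 1 + 2 + 2 + 2 + 2 + 2 + 2 + 2 + 2 + 2 + 4 + 1 = 40
h = 40

40


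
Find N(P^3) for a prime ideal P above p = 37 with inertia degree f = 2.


N(P^a) = p^(a*f)
= 37^(3*2)
= 37^6
= 2565726409

2565726409


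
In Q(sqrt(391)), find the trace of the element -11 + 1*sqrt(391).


Tr(a + b*sqrt(d)) = (a + b*sqrt(d)) + (a - b*sqrt(d)) = 2a
= 2 * (-11)
= -22

-22


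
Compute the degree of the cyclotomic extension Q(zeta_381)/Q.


The degree equals Euler's totient phi(381).
381 = 3 * 127
phi(381) = 252

252


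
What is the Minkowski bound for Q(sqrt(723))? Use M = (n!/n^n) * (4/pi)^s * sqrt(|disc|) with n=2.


d = 723, d mod 4 = 3, so disc(K) = 4d = 2892; |disc(K)| = 2892
Real quadratic field, so n = 2, s = r2 = 0, r1 = 2
M = (n!/n^n) * (4/pi)^s * sqrt(|disc(K)|) = (2!/2^2) * (4/pi)^0 * sqrt(2892)
= 0.5 * 1.000000 * 53.777319
= 26.8887

26.8887


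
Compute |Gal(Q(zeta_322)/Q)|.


|Gal(Q(zeta_322)/Q)| = phi(322)
= 132

132


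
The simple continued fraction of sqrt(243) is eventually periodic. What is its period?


Run the CF algorithm for sqrt(243).
a_0 = floor(sqrt(243)) = 15; set m_0=0, q_0=1.
Recurrence: m' = q*a - m,  q' = (d - m'^2)/q,  a' = floor((a_0 + m')/q').
  step 1: m=15, q=18, a=1
  step 2: m=3, q=13, a=1
  step 3: m=10, q=11, a=2
  step 4: m=12, q=9, a=3
  step 5: m=15, q=2, a=15
  step 6: m=15, q=9, a=3
  step 7: m=12, q=11, a=2
  step 8: m=10, q=13, a=1
  step 9: m=3, q=18, a=1
  step 10: m=15, q=1, a=30
a_10 = 2*a_0 = 30, so the period closes here.
sqrt(243) = [15; 1, 1, 2, 3, 15, 3, 2, 1, 1, 30]
Period length = 10

10


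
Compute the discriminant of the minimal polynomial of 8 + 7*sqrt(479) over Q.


The element 8 + 7*sqrt(479) has minimal polynomial:
x^2 - 16*x - 23407
Discriminant = (-16)^2 - 4*(-23407)
= 256 + 93628
= 93884

93884


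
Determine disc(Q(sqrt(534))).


For K = Q(sqrt(d)) with d squarefree: disc(K) = d if d = 1 mod 4, and disc(K) = 4d if d = 2 or 3 mod 4.
Here d = 534, and d mod 4 = 2.
d = 2 mod 4, not 1 (O_K = Z[sqrt(d)]), so disc(K) = 4d = 4 * (534) = 2136

2136


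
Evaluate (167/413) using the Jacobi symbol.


Compute (167/413) via quadratic reciprocity:
  reciprocity: (167/413) -> +(413/167)
  reduce: (79/167)
  reciprocity: (79/167) -> -(167/79)
  reduce: (9/79)
  reciprocity: (9/79) -> +(79/9)
  reduce: (7/9)
  reciprocity: (7/9) -> +(9/7)
  reduce: (2/7)
  pull out 2: (2/7) = +1  (since 7 mod 8 = 7)
  (1/7) = 1
Product of signs = -1

-1


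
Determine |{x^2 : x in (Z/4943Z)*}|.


For prime p, the number of non-zero quadratic residues is (p-1)/2.
= (4943-1)/2
= 2471

2471


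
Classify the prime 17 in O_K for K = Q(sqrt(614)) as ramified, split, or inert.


K = Q(sqrt(614)). Since d mod 4 = 2, disc(K) = 2456.
Check p | disc: 2456 mod 17 = 8.
p does not divide disc. Compute Legendre symbol (d/p):
2^((17-1)/2) mod 17 = 1
(d/p) = 1, so p splits: (p) = P*P' with e=1, f=1, g=2.
Therefore p is split.

split


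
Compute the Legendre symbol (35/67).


p = 67 is prime, so compute (35/67) with the reciprocity algorithm (Jacobi-symbol steps: pull out 2s via (2/n), flip via reciprocity, reduce):
  reciprocity: (35/67) -> -(67/35)
  reduce: (32/35)
  pull out 2: (2/35) = -1  (since 35 mod 8 = 3)
  pull out 2: (2/35) = -1  (since 35 mod 8 = 3)
  pull out 2: (2/35) = -1  (since 35 mod 8 = 3)
  pull out 2: (2/35) = -1  (since 35 mod 8 = 3)
  pull out 2: (2/35) = -1  (since 35 mod 8 = 3)
  (1/35) = 1
Product of signs = 1
(35/67) = 1

1


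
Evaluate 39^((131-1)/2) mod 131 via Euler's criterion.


p = 131 is prime and the exponent is (p-1)/2 = 65, so by Euler's criterion 39^65 = (39/131) = +1 or -1 mod 131.
Compute by square-and-multiply:
  65 = 64 + 1 (binary 1000001)
  Repeated squaring mod 131: 39^1 = 39, 39^2 = 80, 39^4 = 112, 39^8 = 99, 39^16 = 107, 39^32 = 52, 39^64 = 84
  39^65 = 39^64 * 39^1 = 84 * 39 mod 131
    84 * 39 = 3276 = 1 mod 131
  39^65 = 1 mod 131
Result 1: 39 is a quadratic residue mod 131.
39^65 mod 131 = 1

1
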